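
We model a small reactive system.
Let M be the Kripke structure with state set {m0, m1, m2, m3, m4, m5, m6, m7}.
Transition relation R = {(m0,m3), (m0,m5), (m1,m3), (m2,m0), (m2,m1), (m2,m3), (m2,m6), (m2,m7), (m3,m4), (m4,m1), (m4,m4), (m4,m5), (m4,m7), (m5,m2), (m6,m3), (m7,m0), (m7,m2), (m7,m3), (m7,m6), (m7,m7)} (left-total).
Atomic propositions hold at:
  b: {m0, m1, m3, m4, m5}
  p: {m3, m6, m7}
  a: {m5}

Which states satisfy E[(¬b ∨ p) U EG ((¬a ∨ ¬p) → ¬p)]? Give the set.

{m0, m2, m3, m4, m5, m6, m7}

Sat(¬b) = {m2, m6, m7}
Sat(¬b ∨ p) = {m2, m3, m6, m7}
Sat(¬a) = {m0, m1, m2, m3, m4, m6, m7}
Sat(¬p) = {m0, m1, m2, m4, m5}
Sat(¬a ∨ ¬p) = {m0, m1, m2, m3, m4, m5, m6, m7}
Sat((¬a ∨ ¬p) → ¬p) = {m0, m1, m2, m4, m5}
EG ((¬a ∨ ¬p) → ¬p): greatest fixpoint, start Z0 = {m0, m1, m2, m4, m5}, keep only states in Sat with some successor in Z. Z1 = {m0, m2, m4, m5}; fixed.
Sat(EG ((¬a ∨ ¬p) → ¬p)) = {m0, m2, m4, m5}
E[(¬b ∨ p) U EG ((¬a ∨ ¬p) → ¬p)]: least fixpoint, start Z0 = Sat(EG ((¬a ∨ ¬p) → ¬p)) = {m0, m2, m4, m5}, add states in Sat(¬b ∨ p) with some successor in Z. Z1 = {m0, m2, m3, m4, m5, m7}; Z2 = {m0, m2, m3, m4, m5, m6, m7}; fixed.
Sat(E[(¬b ∨ p) U EG ((¬a ∨ ¬p) → ¬p)]) = {m0, m2, m3, m4, m5, m6, m7}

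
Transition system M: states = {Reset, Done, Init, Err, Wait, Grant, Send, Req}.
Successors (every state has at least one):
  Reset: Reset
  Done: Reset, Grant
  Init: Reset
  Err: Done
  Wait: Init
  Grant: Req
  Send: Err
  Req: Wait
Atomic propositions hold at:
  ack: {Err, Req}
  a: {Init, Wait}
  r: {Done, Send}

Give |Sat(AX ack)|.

Sat(AX ack) = {s : every successor in {Err, Req}} = {Grant, Send}
|Sat(AX ack)| = |{Grant, Send}| = 2.

2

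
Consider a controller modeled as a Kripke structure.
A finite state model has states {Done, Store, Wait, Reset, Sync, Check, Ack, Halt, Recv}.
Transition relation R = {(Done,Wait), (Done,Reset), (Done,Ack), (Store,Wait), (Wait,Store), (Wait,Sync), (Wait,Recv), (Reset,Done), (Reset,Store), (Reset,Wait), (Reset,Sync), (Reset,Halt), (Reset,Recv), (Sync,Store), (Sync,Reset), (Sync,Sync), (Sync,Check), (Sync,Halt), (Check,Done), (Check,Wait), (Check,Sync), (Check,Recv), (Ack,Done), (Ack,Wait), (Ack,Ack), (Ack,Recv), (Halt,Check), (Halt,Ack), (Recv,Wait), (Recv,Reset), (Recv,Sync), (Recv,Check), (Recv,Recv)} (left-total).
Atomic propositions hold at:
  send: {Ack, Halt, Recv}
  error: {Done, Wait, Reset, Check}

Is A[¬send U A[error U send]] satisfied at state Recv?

Yes

Sat(¬send) = {Done, Store, Wait, Reset, Sync, Check}
A[error U send]: least fixpoint, start Z0 = Sat(send) = {Ack, Halt, Recv}, add states in Sat(error) with every successor in Z. Already a fixed point.
Sat(A[error U send]) = {Ack, Halt, Recv}
A[¬send U A[error U send]]: least fixpoint, start Z0 = Sat(A[error U send]) = {Ack, Halt, Recv}, add states in Sat(¬send) with every successor in Z. Already a fixed point.
Sat(A[¬send U A[error U send]]) = {Ack, Halt, Recv}
Recv ∈ Sat(A[¬send U A[error U send]]) = {Ack, Halt, Recv}, so the formula holds at Recv.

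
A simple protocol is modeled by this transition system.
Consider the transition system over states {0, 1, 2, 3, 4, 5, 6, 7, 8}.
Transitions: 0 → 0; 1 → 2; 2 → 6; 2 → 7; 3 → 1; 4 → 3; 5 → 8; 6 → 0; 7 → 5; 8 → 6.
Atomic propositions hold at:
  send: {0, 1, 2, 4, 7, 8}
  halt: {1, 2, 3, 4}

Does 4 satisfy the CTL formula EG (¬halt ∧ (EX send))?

Sat(¬halt) = {0, 5, 6, 7, 8}
Sat(EX send) = {s : some successor in {0, 1, 2, 4, 7, 8}} = {0, 1, 2, 3, 5, 6}
Sat(¬halt ∧ (EX send)) = {0, 5, 6}
EG (¬halt ∧ (EX send)): greatest fixpoint, start Z0 = {0, 5, 6}, keep only states in Sat with some successor in Z. Z1 = {0, 6}; fixed.
Sat(EG (¬halt ∧ (EX send))) = {0, 6}
4 ∉ Sat(EG (¬halt ∧ (EX send))) = {0, 6}, so the formula does not hold at 4.

No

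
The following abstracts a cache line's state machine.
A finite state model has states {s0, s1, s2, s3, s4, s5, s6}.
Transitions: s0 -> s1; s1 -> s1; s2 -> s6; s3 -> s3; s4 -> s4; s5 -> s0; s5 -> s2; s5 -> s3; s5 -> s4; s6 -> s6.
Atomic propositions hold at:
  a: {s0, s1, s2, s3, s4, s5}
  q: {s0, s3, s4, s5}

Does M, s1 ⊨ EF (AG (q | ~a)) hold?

No

Sat(~a) = {s6}
Sat(q | ~a) = {s0, s3, s4, s5, s6}
AG (q | ~a): greatest fixpoint, start Z0 = {s0, s3, s4, s5, s6}, keep only states in Sat with every successor in Z. Z1 = {s3, s4, s6}; fixed.
Sat(AG (q | ~a)) = {s3, s4, s6}
EF (AG (q | ~a)): least fixpoint, start Z0 = {s3, s4, s6}, add states with some successor in Z. Z1 = {s2, s3, s4, s5, s6}; fixed.
Sat(EF (AG (q | ~a))) = {s2, s3, s4, s5, s6}
s1 ∉ Sat(EF (AG (q | ~a))) = {s2, s3, s4, s5, s6}, so the formula does not hold at s1.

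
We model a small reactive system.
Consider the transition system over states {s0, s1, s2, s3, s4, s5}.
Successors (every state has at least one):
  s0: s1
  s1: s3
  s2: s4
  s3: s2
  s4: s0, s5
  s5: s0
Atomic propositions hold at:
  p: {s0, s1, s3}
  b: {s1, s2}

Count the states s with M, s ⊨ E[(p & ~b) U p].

3

Sat(~b) = {s0, s3, s4, s5}
Sat(p & ~b) = {s0, s3}
E[(p & ~b) U p]: least fixpoint, start Z0 = Sat(p) = {s0, s1, s3}, add states in Sat(p & ~b) with some successor in Z. Already a fixed point.
Sat(E[(p & ~b) U p]) = {s0, s1, s3}
|Sat(E[(p & ~b) U p])| = |{s0, s1, s3}| = 3.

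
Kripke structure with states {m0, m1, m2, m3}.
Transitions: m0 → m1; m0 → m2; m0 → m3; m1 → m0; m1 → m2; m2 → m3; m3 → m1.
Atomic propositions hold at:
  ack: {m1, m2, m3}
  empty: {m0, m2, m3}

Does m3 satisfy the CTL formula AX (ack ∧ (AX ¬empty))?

Sat(¬empty) = {m1}
Sat(AX ¬empty) = {s : every successor in {m1}} = {m3}
Sat(ack ∧ (AX ¬empty)) = {m3}
Sat(AX (ack ∧ (AX ¬empty))) = {s : every successor in {m3}} = {m2}
m3 ∉ Sat(AX (ack ∧ (AX ¬empty))) = {m2}, so the formula does not hold at m3.

No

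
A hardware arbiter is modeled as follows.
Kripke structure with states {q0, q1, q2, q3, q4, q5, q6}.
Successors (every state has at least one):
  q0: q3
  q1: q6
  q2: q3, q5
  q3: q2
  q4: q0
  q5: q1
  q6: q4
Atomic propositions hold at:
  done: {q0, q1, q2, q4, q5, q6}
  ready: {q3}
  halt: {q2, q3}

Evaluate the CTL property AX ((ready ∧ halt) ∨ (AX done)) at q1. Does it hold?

Yes

Sat(ready ∧ halt) = {q3}
Sat(AX done) = {s : every successor in {q0, q1, q2, q4, q5, q6}} = {q1, q3, q4, q5, q6}
Sat((ready ∧ halt) ∨ (AX done)) = {q1, q3, q4, q5, q6}
Sat(AX ((ready ∧ halt) ∨ (AX done))) = {s : every successor in {q1, q3, q4, q5, q6}} = {q0, q1, q2, q5, q6}
q1 ∈ Sat(AX ((ready ∧ halt) ∨ (AX done))) = {q0, q1, q2, q5, q6}, so the formula holds at q1.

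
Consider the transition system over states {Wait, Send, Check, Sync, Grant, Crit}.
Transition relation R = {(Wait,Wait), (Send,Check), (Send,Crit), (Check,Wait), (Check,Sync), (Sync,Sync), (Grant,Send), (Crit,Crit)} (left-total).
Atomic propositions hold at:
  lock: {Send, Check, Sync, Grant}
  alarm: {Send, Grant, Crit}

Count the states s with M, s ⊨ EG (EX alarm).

3

Sat(EX alarm) = {s : some successor in {Send, Grant, Crit}} = {Send, Grant, Crit}
EG (EX alarm): greatest fixpoint, start Z0 = {Send, Grant, Crit}, keep only states in Sat with some successor in Z. Already a fixed point.
Sat(EG (EX alarm)) = {Send, Grant, Crit}
|Sat(EG (EX alarm))| = |{Send, Grant, Crit}| = 3.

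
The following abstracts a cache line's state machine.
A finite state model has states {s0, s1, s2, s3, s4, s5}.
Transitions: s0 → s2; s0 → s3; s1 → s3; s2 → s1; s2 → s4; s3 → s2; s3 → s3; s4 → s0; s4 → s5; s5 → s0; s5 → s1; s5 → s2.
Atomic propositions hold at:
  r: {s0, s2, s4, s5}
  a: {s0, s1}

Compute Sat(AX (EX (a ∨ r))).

{s0, s1, s3, s4}

Sat(a ∨ r) = {s0, s1, s2, s4, s5}
Sat(EX (a ∨ r)) = {s : some successor in {s0, s1, s2, s4, s5}} = {s0, s2, s3, s4, s5}
Sat(AX (EX (a ∨ r))) = {s : every successor in {s0, s2, s3, s4, s5}} = {s0, s1, s3, s4}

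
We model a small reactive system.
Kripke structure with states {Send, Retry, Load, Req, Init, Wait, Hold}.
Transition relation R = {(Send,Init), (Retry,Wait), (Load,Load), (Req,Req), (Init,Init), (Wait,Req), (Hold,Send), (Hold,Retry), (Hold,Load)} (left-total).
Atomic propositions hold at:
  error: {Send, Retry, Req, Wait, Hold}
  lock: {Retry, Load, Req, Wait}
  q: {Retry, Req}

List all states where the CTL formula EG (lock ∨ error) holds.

Sat(lock ∨ error) = {Send, Retry, Load, Req, Wait, Hold}
EG (lock ∨ error): greatest fixpoint, start Z0 = {Send, Retry, Load, Req, Wait, Hold}, keep only states in Sat with some successor in Z. Z1 = {Retry, Load, Req, Wait, Hold}; fixed.
Sat(EG (lock ∨ error)) = {Retry, Load, Req, Wait, Hold}

{Retry, Load, Req, Wait, Hold}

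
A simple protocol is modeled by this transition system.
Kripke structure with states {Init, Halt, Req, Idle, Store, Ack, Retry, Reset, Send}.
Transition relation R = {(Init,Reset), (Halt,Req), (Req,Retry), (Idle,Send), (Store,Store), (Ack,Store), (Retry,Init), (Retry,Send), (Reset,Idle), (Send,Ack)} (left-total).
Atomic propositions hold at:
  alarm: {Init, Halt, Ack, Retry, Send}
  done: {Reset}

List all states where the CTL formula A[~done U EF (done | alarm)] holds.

{Init, Halt, Req, Idle, Ack, Retry, Reset, Send}

Sat(~done) = {Init, Halt, Req, Idle, Store, Ack, Retry, Send}
Sat(done | alarm) = {Init, Halt, Ack, Retry, Reset, Send}
EF (done | alarm): least fixpoint, start Z0 = {Init, Halt, Ack, Retry, Reset, Send}, add states with some successor in Z. Z1 = {Init, Halt, Req, Idle, Ack, Retry, Reset, Send}; fixed.
Sat(EF (done | alarm)) = {Init, Halt, Req, Idle, Ack, Retry, Reset, Send}
A[~done U EF (done | alarm)]: least fixpoint, start Z0 = Sat(EF (done | alarm)) = {Init, Halt, Req, Idle, Ack, Retry, Reset, Send}, add states in Sat(~done) with every successor in Z. Already a fixed point.
Sat(A[~done U EF (done | alarm)]) = {Init, Halt, Req, Idle, Ack, Retry, Reset, Send}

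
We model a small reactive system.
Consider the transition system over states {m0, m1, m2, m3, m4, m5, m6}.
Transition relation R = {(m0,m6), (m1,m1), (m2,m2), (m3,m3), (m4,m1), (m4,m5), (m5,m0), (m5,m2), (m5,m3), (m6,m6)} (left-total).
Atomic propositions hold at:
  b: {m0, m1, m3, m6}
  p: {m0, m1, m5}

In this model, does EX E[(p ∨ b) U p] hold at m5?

Yes

Sat(p ∨ b) = {m0, m1, m3, m5, m6}
E[(p ∨ b) U p]: least fixpoint, start Z0 = Sat(p) = {m0, m1, m5}, add states in Sat(p ∨ b) with some successor in Z. Already a fixed point.
Sat(E[(p ∨ b) U p]) = {m0, m1, m5}
Sat(EX E[(p ∨ b) U p]) = {s : some successor in {m0, m1, m5}} = {m1, m4, m5}
m5 ∈ Sat(EX E[(p ∨ b) U p]) = {m1, m4, m5}, so the formula holds at m5.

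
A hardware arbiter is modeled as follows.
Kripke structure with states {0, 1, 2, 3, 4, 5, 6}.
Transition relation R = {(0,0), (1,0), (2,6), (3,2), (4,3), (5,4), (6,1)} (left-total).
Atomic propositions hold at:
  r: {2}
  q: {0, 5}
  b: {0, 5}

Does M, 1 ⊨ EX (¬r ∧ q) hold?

Yes

Sat(¬r) = {0, 1, 3, 4, 5, 6}
Sat(¬r ∧ q) = {0, 5}
Sat(EX (¬r ∧ q)) = {s : some successor in {0, 5}} = {0, 1}
1 ∈ Sat(EX (¬r ∧ q)) = {0, 1}, so the formula holds at 1.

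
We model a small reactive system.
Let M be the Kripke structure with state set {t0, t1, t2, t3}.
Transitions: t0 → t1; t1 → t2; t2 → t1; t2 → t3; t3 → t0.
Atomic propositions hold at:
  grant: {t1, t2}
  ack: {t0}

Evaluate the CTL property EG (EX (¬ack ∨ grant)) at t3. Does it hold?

No

Sat(¬ack) = {t1, t2, t3}
Sat(¬ack ∨ grant) = {t1, t2, t3}
Sat(EX (¬ack ∨ grant)) = {s : some successor in {t1, t2, t3}} = {t0, t1, t2}
EG (EX (¬ack ∨ grant)): greatest fixpoint, start Z0 = {t0, t1, t2}, keep only states in Sat with some successor in Z. Already a fixed point.
Sat(EG (EX (¬ack ∨ grant))) = {t0, t1, t2}
t3 ∉ Sat(EG (EX (¬ack ∨ grant))) = {t0, t1, t2}, so the formula does not hold at t3.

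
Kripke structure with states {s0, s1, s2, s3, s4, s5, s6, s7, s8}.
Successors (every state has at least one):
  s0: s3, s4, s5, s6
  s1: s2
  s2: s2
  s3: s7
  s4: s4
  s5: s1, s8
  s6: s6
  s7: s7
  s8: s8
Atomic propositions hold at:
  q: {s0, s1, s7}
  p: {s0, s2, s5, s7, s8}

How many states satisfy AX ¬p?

2

Sat(¬p) = {s1, s3, s4, s6}
Sat(AX ¬p) = {s : every successor in {s1, s3, s4, s6}} = {s4, s6}
|Sat(AX ¬p)| = |{s4, s6}| = 2.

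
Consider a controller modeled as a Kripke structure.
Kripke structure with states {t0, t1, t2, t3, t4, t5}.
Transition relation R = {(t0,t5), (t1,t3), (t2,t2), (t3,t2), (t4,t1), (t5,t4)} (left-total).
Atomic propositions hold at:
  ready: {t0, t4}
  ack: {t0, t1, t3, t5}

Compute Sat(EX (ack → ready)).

Sat(ack → ready) = {t0, t2, t4}
Sat(EX (ack → ready)) = {s : some successor in {t0, t2, t4}} = {t2, t3, t5}

{t2, t3, t5}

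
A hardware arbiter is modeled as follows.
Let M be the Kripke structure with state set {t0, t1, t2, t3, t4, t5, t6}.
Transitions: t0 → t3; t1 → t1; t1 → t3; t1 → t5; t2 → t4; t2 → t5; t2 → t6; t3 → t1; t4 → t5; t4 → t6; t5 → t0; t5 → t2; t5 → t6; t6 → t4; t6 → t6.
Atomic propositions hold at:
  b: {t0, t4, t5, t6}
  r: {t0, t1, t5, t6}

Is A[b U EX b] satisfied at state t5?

Yes

Sat(EX b) = {s : some successor in {t0, t4, t5, t6}} = {t1, t2, t4, t5, t6}
A[b U EX b]: least fixpoint, start Z0 = Sat(EX b) = {t1, t2, t4, t5, t6}, add states in Sat(b) with every successor in Z. Already a fixed point.
Sat(A[b U EX b]) = {t1, t2, t4, t5, t6}
t5 ∈ Sat(A[b U EX b]) = {t1, t2, t4, t5, t6}, so the formula holds at t5.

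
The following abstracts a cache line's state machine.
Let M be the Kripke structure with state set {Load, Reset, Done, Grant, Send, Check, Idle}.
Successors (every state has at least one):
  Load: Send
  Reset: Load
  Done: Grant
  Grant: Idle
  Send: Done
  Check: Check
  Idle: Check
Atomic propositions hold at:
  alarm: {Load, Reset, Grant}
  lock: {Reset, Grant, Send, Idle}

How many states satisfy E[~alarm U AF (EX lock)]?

Sat(~alarm) = {Done, Send, Check, Idle}
Sat(EX lock) = {s : some successor in {Reset, Grant, Send, Idle}} = {Load, Done, Grant}
AF (EX lock): least fixpoint, start Z0 = {Load, Done, Grant}, add states with every successor in Z. Z1 = {Load, Reset, Done, Grant, Send}; fixed.
Sat(AF (EX lock)) = {Load, Reset, Done, Grant, Send}
E[~alarm U AF (EX lock)]: least fixpoint, start Z0 = Sat(AF (EX lock)) = {Load, Reset, Done, Grant, Send}, add states in Sat(~alarm) with some successor in Z. Already a fixed point.
Sat(E[~alarm U AF (EX lock)]) = {Load, Reset, Done, Grant, Send}
|Sat(E[~alarm U AF (EX lock)])| = |{Load, Reset, Done, Grant, Send}| = 5.

5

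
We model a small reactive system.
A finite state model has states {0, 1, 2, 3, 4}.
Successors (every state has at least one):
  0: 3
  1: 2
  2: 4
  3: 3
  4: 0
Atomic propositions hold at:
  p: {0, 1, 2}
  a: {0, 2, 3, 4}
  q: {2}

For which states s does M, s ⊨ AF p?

AF p: least fixpoint, start Z0 = {0, 1, 2}, add states with every successor in Z. Z1 = {0, 1, 2, 4}; fixed.
Sat(AF p) = {0, 1, 2, 4}

{0, 1, 2, 4}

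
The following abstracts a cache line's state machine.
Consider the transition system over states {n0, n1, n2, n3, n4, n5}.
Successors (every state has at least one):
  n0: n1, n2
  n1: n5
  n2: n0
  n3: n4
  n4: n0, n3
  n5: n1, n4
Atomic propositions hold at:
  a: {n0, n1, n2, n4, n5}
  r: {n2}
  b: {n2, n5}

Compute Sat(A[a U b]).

{n0, n1, n2, n5}

A[a U b]: least fixpoint, start Z0 = Sat(b) = {n2, n5}, add states in Sat(a) with every successor in Z. Z1 = {n1, n2, n5}; Z2 = {n0, n1, n2, n5}; fixed.
Sat(A[a U b]) = {n0, n1, n2, n5}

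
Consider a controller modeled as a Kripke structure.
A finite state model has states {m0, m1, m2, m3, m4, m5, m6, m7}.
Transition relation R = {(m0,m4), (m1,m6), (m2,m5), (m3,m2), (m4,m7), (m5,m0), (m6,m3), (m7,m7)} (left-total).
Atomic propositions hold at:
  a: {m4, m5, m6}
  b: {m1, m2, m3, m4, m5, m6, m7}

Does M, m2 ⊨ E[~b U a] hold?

Sat(~b) = {m0}
E[~b U a]: least fixpoint, start Z0 = Sat(a) = {m4, m5, m6}, add states in Sat(~b) with some successor in Z. Z1 = {m0, m4, m5, m6}; fixed.
Sat(E[~b U a]) = {m0, m4, m5, m6}
m2 ∉ Sat(E[~b U a]) = {m0, m4, m5, m6}, so the formula does not hold at m2.

No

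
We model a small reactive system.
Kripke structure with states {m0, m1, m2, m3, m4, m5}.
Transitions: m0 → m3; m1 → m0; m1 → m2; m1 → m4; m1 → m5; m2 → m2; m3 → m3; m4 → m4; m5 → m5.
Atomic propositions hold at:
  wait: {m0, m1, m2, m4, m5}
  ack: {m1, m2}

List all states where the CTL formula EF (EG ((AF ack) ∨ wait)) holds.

{m1, m2, m4, m5}

AF ack: least fixpoint, start Z0 = {m1, m2}, add states with every successor in Z. Already a fixed point.
Sat(AF ack) = {m1, m2}
Sat((AF ack) ∨ wait) = {m0, m1, m2, m4, m5}
EG ((AF ack) ∨ wait): greatest fixpoint, start Z0 = {m0, m1, m2, m4, m5}, keep only states in Sat with some successor in Z. Z1 = {m1, m2, m4, m5}; fixed.
Sat(EG ((AF ack) ∨ wait)) = {m1, m2, m4, m5}
EF (EG ((AF ack) ∨ wait)): least fixpoint, start Z0 = {m1, m2, m4, m5}, add states with some successor in Z. Already a fixed point.
Sat(EF (EG ((AF ack) ∨ wait))) = {m1, m2, m4, m5}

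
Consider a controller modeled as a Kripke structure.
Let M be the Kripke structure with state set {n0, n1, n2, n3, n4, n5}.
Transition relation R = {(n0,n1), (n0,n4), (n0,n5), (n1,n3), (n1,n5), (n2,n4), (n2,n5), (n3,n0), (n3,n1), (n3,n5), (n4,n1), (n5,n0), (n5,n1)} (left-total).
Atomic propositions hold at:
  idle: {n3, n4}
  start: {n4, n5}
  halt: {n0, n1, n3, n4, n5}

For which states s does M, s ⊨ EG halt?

{n0, n1, n3, n4, n5}

EG halt: greatest fixpoint, start Z0 = {n0, n1, n3, n4, n5}, keep only states in Sat with some successor in Z. Already a fixed point.
Sat(EG halt) = {n0, n1, n3, n4, n5}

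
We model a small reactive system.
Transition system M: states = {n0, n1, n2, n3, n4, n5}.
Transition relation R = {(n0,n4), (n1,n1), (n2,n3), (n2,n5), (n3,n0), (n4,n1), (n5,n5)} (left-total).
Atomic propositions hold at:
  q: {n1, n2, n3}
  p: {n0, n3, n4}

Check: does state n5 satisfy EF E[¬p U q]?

No

Sat(¬p) = {n1, n2, n5}
E[¬p U q]: least fixpoint, start Z0 = Sat(q) = {n1, n2, n3}, add states in Sat(¬p) with some successor in Z. Already a fixed point.
Sat(E[¬p U q]) = {n1, n2, n3}
EF E[¬p U q]: least fixpoint, start Z0 = {n1, n2, n3}, add states with some successor in Z. Z1 = {n1, n2, n3, n4}; Z2 = {n0, n1, n2, n3, n4}; fixed.
Sat(EF E[¬p U q]) = {n0, n1, n2, n3, n4}
n5 ∉ Sat(EF E[¬p U q]) = {n0, n1, n2, n3, n4}, so the formula does not hold at n5.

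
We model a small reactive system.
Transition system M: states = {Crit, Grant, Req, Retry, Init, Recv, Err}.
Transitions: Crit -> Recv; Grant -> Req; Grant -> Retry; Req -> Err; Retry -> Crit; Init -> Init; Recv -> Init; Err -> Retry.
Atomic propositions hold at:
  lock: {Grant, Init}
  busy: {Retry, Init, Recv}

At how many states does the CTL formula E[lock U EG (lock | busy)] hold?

Sat(lock | busy) = {Grant, Retry, Init, Recv}
EG (lock | busy): greatest fixpoint, start Z0 = {Grant, Retry, Init, Recv}, keep only states in Sat with some successor in Z. Z1 = {Grant, Init, Recv}; Z2 = {Init, Recv}; fixed.
Sat(EG (lock | busy)) = {Init, Recv}
E[lock U EG (lock | busy)]: least fixpoint, start Z0 = Sat(EG (lock | busy)) = {Init, Recv}, add states in Sat(lock) with some successor in Z. Already a fixed point.
Sat(E[lock U EG (lock | busy)]) = {Init, Recv}
|Sat(E[lock U EG (lock | busy)])| = |{Init, Recv}| = 2.

2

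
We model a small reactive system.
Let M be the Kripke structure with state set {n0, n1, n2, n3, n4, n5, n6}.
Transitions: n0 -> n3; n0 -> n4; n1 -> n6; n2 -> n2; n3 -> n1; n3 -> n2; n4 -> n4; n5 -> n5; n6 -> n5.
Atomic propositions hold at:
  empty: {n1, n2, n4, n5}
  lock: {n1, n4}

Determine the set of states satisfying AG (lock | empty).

{n2, n4, n5}

Sat(lock | empty) = {n1, n2, n4, n5}
AG (lock | empty): greatest fixpoint, start Z0 = {n1, n2, n4, n5}, keep only states in Sat with every successor in Z. Z1 = {n2, n4, n5}; fixed.
Sat(AG (lock | empty)) = {n2, n4, n5}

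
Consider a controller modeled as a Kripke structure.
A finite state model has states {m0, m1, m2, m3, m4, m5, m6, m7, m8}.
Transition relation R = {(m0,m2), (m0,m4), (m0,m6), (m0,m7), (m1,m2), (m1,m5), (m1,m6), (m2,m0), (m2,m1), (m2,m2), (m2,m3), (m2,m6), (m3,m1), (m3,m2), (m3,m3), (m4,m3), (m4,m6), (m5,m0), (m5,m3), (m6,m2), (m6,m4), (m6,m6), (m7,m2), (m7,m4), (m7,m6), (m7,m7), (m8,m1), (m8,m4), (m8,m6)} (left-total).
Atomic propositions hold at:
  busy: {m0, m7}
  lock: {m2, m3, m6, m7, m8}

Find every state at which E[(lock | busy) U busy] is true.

{m0, m2, m3, m6, m7, m8}

Sat(lock | busy) = {m0, m2, m3, m6, m7, m8}
E[(lock | busy) U busy]: least fixpoint, start Z0 = Sat(busy) = {m0, m7}, add states in Sat(lock | busy) with some successor in Z. Z1 = {m0, m2, m7}; Z2 = {m0, m2, m3, m6, m7}; Z3 = {m0, m2, m3, m6, m7, m8}; fixed.
Sat(E[(lock | busy) U busy]) = {m0, m2, m3, m6, m7, m8}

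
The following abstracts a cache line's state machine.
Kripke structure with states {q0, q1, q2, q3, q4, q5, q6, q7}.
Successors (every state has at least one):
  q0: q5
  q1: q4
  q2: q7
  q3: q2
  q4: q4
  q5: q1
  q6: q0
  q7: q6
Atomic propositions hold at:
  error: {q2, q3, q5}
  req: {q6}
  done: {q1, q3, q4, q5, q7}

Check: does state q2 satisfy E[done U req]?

E[done U req]: least fixpoint, start Z0 = Sat(req) = {q6}, add states in Sat(done) with some successor in Z. Z1 = {q6, q7}; fixed.
Sat(E[done U req]) = {q6, q7}
q2 ∉ Sat(E[done U req]) = {q6, q7}, so the formula does not hold at q2.

No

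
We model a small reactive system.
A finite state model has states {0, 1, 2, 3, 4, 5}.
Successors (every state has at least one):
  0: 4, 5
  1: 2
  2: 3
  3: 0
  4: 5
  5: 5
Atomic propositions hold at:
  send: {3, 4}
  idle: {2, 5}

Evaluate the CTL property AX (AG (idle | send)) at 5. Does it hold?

Sat(idle | send) = {2, 3, 4, 5}
AG (idle | send): greatest fixpoint, start Z0 = {2, 3, 4, 5}, keep only states in Sat with every successor in Z. Z1 = {2, 4, 5}; Z2 = {4, 5}; fixed.
Sat(AG (idle | send)) = {4, 5}
Sat(AX (AG (idle | send))) = {s : every successor in {4, 5}} = {0, 4, 5}
5 ∈ Sat(AX (AG (idle | send))) = {0, 4, 5}, so the formula holds at 5.

Yes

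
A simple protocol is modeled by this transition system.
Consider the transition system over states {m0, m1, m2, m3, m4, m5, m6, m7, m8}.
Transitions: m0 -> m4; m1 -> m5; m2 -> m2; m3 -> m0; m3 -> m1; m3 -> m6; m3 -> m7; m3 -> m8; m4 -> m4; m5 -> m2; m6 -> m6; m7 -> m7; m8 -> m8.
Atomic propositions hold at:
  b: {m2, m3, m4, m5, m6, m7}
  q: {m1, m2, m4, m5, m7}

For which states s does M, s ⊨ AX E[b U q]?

{m0, m1, m2, m4, m5, m7}

E[b U q]: least fixpoint, start Z0 = Sat(q) = {m1, m2, m4, m5, m7}, add states in Sat(b) with some successor in Z. Z1 = {m1, m2, m3, m4, m5, m7}; fixed.
Sat(E[b U q]) = {m1, m2, m3, m4, m5, m7}
Sat(AX E[b U q]) = {s : every successor in {m1, m2, m3, m4, m5, m7}} = {m0, m1, m2, m4, m5, m7}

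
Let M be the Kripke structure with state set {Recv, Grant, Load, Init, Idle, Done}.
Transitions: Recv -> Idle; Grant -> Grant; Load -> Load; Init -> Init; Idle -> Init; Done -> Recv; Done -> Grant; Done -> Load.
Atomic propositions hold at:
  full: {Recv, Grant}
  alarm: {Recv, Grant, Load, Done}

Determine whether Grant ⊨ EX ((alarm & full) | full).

Yes

Sat(alarm & full) = {Recv, Grant}
Sat((alarm & full) | full) = {Recv, Grant}
Sat(EX ((alarm & full) | full)) = {s : some successor in {Recv, Grant}} = {Grant, Done}
Grant ∈ Sat(EX ((alarm & full) | full)) = {Grant, Done}, so the formula holds at Grant.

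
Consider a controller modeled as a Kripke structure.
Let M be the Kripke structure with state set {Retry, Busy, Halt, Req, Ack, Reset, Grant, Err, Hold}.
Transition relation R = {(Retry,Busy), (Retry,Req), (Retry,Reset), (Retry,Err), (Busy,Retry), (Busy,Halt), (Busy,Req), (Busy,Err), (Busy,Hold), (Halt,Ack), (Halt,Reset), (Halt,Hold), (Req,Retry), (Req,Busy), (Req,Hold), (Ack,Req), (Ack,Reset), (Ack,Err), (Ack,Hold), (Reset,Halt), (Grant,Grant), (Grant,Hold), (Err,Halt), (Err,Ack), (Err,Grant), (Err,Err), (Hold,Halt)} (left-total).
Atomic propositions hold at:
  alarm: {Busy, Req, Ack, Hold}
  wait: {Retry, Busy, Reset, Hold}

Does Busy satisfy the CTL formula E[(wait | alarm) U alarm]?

Yes

Sat(wait | alarm) = {Retry, Busy, Req, Ack, Reset, Hold}
E[(wait | alarm) U alarm]: least fixpoint, start Z0 = Sat(alarm) = {Busy, Req, Ack, Hold}, add states in Sat(wait | alarm) with some successor in Z. Z1 = {Retry, Busy, Req, Ack, Hold}; fixed.
Sat(E[(wait | alarm) U alarm]) = {Retry, Busy, Req, Ack, Hold}
Busy ∈ Sat(E[(wait | alarm) U alarm]) = {Retry, Busy, Req, Ack, Hold}, so the formula holds at Busy.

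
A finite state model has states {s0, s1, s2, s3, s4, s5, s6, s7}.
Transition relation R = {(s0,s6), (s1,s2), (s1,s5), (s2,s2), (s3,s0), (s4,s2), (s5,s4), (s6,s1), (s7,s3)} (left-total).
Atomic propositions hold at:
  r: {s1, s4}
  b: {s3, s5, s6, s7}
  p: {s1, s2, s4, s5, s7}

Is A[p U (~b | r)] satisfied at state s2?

Yes

Sat(~b) = {s0, s1, s2, s4}
Sat(~b | r) = {s0, s1, s2, s4}
A[p U (~b | r)]: least fixpoint, start Z0 = Sat((~b | r)) = {s0, s1, s2, s4}, add states in Sat(p) with every successor in Z. Z1 = {s0, s1, s2, s4, s5}; fixed.
Sat(A[p U (~b | r)]) = {s0, s1, s2, s4, s5}
s2 ∈ Sat(A[p U (~b | r)]) = {s0, s1, s2, s4, s5}, so the formula holds at s2.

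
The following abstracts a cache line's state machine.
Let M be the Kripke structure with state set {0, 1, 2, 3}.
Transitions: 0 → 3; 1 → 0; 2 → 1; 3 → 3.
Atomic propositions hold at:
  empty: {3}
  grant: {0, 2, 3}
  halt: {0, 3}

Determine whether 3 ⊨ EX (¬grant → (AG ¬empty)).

Sat(¬grant) = {1}
Sat(¬empty) = {0, 1, 2}
AG ¬empty: greatest fixpoint, start Z0 = {0, 1, 2}, keep only states in Sat with every successor in Z. Z1 = {1, 2}; Z2 = {2}; Z3 = ∅; fixed.
Sat(AG ¬empty) = ∅
Sat(¬grant → (AG ¬empty)) = {0, 2, 3}
Sat(EX (¬grant → (AG ¬empty))) = {s : some successor in {0, 2, 3}} = {0, 1, 3}
3 ∈ Sat(EX (¬grant → (AG ¬empty))) = {0, 1, 3}, so the formula holds at 3.

Yes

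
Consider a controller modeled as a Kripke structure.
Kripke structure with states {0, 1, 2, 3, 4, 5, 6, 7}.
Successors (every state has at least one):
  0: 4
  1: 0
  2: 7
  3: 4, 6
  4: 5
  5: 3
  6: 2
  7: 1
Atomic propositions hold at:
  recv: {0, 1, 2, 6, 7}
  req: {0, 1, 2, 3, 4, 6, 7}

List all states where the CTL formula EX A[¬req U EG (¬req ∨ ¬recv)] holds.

Sat(¬req) = {5}
Sat(¬recv) = {3, 4, 5}
Sat(¬req ∨ ¬recv) = {3, 4, 5}
EG (¬req ∨ ¬recv): greatest fixpoint, start Z0 = {3, 4, 5}, keep only states in Sat with some successor in Z. Already a fixed point.
Sat(EG (¬req ∨ ¬recv)) = {3, 4, 5}
A[¬req U EG (¬req ∨ ¬recv)]: least fixpoint, start Z0 = Sat(EG (¬req ∨ ¬recv)) = {3, 4, 5}, add states in Sat(¬req) with every successor in Z. Already a fixed point.
Sat(A[¬req U EG (¬req ∨ ¬recv)]) = {3, 4, 5}
Sat(EX A[¬req U EG (¬req ∨ ¬recv)]) = {s : some successor in {3, 4, 5}} = {0, 3, 4, 5}

{0, 3, 4, 5}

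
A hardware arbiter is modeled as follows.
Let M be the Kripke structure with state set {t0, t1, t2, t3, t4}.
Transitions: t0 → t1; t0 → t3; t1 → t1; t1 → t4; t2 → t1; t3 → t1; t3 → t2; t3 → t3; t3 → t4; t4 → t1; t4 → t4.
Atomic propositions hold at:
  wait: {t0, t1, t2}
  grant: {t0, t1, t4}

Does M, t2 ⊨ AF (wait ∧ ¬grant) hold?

Sat(¬grant) = {t2, t3}
Sat(wait ∧ ¬grant) = {t2}
AF (wait ∧ ¬grant): least fixpoint, start Z0 = {t2}, add states with every successor in Z. Already a fixed point.
Sat(AF (wait ∧ ¬grant)) = {t2}
t2 ∈ Sat(AF (wait ∧ ¬grant)) = {t2}, so the formula holds at t2.

Yes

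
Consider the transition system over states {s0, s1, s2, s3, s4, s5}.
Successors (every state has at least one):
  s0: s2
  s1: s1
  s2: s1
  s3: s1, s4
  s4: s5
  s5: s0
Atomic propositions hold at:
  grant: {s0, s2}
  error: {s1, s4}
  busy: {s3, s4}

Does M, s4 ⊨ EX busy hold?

No

Sat(EX busy) = {s : some successor in {s3, s4}} = {s3}
s4 ∉ Sat(EX busy) = {s3}, so the formula does not hold at s4.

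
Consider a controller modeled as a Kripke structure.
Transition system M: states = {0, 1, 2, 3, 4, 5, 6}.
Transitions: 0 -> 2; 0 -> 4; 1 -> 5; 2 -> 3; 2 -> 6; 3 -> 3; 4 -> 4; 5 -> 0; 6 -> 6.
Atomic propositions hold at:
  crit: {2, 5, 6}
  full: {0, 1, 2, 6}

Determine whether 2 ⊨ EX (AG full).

Yes

AG full: greatest fixpoint, start Z0 = {0, 1, 2, 6}, keep only states in Sat with every successor in Z. Z1 = {6}; fixed.
Sat(AG full) = {6}
Sat(EX (AG full)) = {s : some successor in {6}} = {2, 6}
2 ∈ Sat(EX (AG full)) = {2, 6}, so the formula holds at 2.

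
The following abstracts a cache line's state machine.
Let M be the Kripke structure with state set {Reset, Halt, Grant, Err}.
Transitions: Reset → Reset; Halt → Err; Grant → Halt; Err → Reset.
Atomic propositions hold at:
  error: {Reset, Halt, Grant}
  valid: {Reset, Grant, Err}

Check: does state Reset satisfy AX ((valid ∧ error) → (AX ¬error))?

Sat(valid ∧ error) = {Reset, Grant}
Sat(¬error) = {Err}
Sat(AX ¬error) = {s : every successor in {Err}} = {Halt}
Sat((valid ∧ error) → (AX ¬error)) = {Halt, Err}
Sat(AX ((valid ∧ error) → (AX ¬error))) = {s : every successor in {Halt, Err}} = {Halt, Grant}
Reset ∉ Sat(AX ((valid ∧ error) → (AX ¬error))) = {Halt, Grant}, so the formula does not hold at Reset.

No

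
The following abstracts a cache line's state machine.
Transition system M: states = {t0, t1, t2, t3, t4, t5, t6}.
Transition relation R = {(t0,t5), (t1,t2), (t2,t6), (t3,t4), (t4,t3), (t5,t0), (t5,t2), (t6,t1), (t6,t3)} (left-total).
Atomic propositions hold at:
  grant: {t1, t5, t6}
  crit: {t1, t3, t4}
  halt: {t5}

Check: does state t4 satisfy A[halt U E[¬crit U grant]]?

Sat(¬crit) = {t0, t2, t5, t6}
E[¬crit U grant]: least fixpoint, start Z0 = Sat(grant) = {t1, t5, t6}, add states in Sat(¬crit) with some successor in Z. Z1 = {t0, t1, t2, t5, t6}; fixed.
Sat(E[¬crit U grant]) = {t0, t1, t2, t5, t6}
A[halt U E[¬crit U grant]]: least fixpoint, start Z0 = Sat(E[¬crit U grant]) = {t0, t1, t2, t5, t6}, add states in Sat(halt) with every successor in Z. Already a fixed point.
Sat(A[halt U E[¬crit U grant]]) = {t0, t1, t2, t5, t6}
t4 ∉ Sat(A[halt U E[¬crit U grant]]) = {t0, t1, t2, t5, t6}, so the formula does not hold at t4.

No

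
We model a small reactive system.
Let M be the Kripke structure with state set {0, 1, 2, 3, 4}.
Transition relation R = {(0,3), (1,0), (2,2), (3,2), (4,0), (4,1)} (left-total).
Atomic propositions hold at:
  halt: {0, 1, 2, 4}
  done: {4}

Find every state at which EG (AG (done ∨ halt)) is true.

Sat(done ∨ halt) = {0, 1, 2, 4}
AG (done ∨ halt): greatest fixpoint, start Z0 = {0, 1, 2, 4}, keep only states in Sat with every successor in Z. Z1 = {1, 2, 4}; Z2 = {2}; fixed.
Sat(AG (done ∨ halt)) = {2}
EG (AG (done ∨ halt)): greatest fixpoint, start Z0 = {2}, keep only states in Sat with some successor in Z. Already a fixed point.
Sat(EG (AG (done ∨ halt))) = {2}

{2}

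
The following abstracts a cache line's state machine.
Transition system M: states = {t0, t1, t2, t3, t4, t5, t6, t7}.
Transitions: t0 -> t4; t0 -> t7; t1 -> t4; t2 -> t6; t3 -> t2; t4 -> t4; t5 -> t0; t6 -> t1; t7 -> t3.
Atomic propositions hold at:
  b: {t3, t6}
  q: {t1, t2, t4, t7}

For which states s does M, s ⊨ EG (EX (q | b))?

{t0, t1, t2, t3, t4, t6, t7}

Sat(q | b) = {t1, t2, t3, t4, t6, t7}
Sat(EX (q | b)) = {s : some successor in {t1, t2, t3, t4, t6, t7}} = {t0, t1, t2, t3, t4, t6, t7}
EG (EX (q | b)): greatest fixpoint, start Z0 = {t0, t1, t2, t3, t4, t6, t7}, keep only states in Sat with some successor in Z. Already a fixed point.
Sat(EG (EX (q | b))) = {t0, t1, t2, t3, t4, t6, t7}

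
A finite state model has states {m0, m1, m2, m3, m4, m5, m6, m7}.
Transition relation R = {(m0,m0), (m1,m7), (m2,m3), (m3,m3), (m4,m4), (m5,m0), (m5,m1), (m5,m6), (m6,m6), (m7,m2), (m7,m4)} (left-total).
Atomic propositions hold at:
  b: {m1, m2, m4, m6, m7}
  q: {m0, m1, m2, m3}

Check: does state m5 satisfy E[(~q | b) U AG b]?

Sat(~q) = {m4, m5, m6, m7}
Sat(~q | b) = {m1, m2, m4, m5, m6, m7}
AG b: greatest fixpoint, start Z0 = {m1, m2, m4, m6, m7}, keep only states in Sat with every successor in Z. Z1 = {m1, m4, m6, m7}; Z2 = {m1, m4, m6}; Z3 = {m4, m6}; fixed.
Sat(AG b) = {m4, m6}
E[(~q | b) U AG b]: least fixpoint, start Z0 = Sat(AG b) = {m4, m6}, add states in Sat(~q | b) with some successor in Z. Z1 = {m4, m5, m6, m7}; Z2 = {m1, m4, m5, m6, m7}; fixed.
Sat(E[(~q | b) U AG b]) = {m1, m4, m5, m6, m7}
m5 ∈ Sat(E[(~q | b) U AG b]) = {m1, m4, m5, m6, m7}, so the formula holds at m5.

Yes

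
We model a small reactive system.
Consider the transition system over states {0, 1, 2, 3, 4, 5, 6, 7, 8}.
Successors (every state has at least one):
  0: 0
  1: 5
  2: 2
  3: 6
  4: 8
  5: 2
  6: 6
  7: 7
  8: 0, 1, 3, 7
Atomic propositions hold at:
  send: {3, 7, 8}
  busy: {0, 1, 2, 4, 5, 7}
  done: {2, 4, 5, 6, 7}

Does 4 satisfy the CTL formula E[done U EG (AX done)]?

No

Sat(AX done) = {s : every successor in {2, 4, 5, 6, 7}} = {1, 2, 3, 5, 6, 7}
EG (AX done): greatest fixpoint, start Z0 = {1, 2, 3, 5, 6, 7}, keep only states in Sat with some successor in Z. Already a fixed point.
Sat(EG (AX done)) = {1, 2, 3, 5, 6, 7}
E[done U EG (AX done)]: least fixpoint, start Z0 = Sat(EG (AX done)) = {1, 2, 3, 5, 6, 7}, add states in Sat(done) with some successor in Z. Already a fixed point.
Sat(E[done U EG (AX done)]) = {1, 2, 3, 5, 6, 7}
4 ∉ Sat(E[done U EG (AX done)]) = {1, 2, 3, 5, 6, 7}, so the formula does not hold at 4.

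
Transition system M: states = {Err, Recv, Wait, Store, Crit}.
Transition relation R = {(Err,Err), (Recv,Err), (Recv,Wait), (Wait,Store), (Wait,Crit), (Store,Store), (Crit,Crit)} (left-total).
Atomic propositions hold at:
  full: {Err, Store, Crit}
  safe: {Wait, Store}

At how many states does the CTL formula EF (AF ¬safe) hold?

4

Sat(¬safe) = {Err, Recv, Crit}
AF ¬safe: least fixpoint, start Z0 = {Err, Recv, Crit}, add states with every successor in Z. Already a fixed point.
Sat(AF ¬safe) = {Err, Recv, Crit}
EF (AF ¬safe): least fixpoint, start Z0 = {Err, Recv, Crit}, add states with some successor in Z. Z1 = {Err, Recv, Wait, Crit}; fixed.
Sat(EF (AF ¬safe)) = {Err, Recv, Wait, Crit}
|Sat(EF (AF ¬safe))| = |{Err, Recv, Wait, Crit}| = 4.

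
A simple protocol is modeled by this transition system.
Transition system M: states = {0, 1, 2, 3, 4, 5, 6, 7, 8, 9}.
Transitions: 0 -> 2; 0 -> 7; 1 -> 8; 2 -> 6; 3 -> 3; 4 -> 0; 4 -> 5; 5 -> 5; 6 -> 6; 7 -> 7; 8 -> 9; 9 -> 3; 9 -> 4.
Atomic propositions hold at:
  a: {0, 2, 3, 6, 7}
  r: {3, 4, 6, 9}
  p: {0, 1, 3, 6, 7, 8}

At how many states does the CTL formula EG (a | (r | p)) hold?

9

Sat(r | p) = {0, 1, 3, 4, 6, 7, 8, 9}
Sat(a | (r | p)) = {0, 1, 2, 3, 4, 6, 7, 8, 9}
EG (a | (r | p)): greatest fixpoint, start Z0 = {0, 1, 2, 3, 4, 6, 7, 8, 9}, keep only states in Sat with some successor in Z. Already a fixed point.
Sat(EG (a | (r | p))) = {0, 1, 2, 3, 4, 6, 7, 8, 9}
|Sat(EG (a | (r | p)))| = |{0, 1, 2, 3, 4, 6, 7, 8, 9}| = 9.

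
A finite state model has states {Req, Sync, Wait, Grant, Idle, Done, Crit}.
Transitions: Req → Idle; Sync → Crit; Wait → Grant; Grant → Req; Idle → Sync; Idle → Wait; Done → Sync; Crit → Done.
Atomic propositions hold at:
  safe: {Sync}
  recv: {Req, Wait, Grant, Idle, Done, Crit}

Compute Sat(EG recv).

EG recv: greatest fixpoint, start Z0 = {Req, Wait, Grant, Idle, Done, Crit}, keep only states in Sat with some successor in Z. Z1 = {Req, Wait, Grant, Idle, Crit}; Z2 = {Req, Wait, Grant, Idle}; fixed.
Sat(EG recv) = {Req, Wait, Grant, Idle}

{Req, Wait, Grant, Idle}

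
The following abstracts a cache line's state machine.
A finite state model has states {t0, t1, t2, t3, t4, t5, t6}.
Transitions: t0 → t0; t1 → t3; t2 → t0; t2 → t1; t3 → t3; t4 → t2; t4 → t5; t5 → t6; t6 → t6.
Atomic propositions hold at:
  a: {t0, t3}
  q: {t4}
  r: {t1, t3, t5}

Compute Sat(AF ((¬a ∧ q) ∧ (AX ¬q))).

Sat(¬a) = {t1, t2, t4, t5, t6}
Sat(¬a ∧ q) = {t4}
Sat(¬q) = {t0, t1, t2, t3, t5, t6}
Sat(AX ¬q) = {s : every successor in {t0, t1, t2, t3, t5, t6}} = {t0, t1, t2, t3, t4, t5, t6}
Sat((¬a ∧ q) ∧ (AX ¬q)) = {t4}
AF ((¬a ∧ q) ∧ (AX ¬q)): least fixpoint, start Z0 = {t4}, add states with every successor in Z. Already a fixed point.
Sat(AF ((¬a ∧ q) ∧ (AX ¬q))) = {t4}

{t4}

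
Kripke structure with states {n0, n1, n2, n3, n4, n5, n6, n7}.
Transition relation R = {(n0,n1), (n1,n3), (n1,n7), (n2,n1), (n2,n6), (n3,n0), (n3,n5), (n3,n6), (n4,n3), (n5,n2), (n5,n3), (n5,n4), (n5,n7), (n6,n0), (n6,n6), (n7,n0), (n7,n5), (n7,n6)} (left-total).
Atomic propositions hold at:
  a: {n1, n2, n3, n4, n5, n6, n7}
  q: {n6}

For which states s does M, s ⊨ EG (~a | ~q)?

{n0, n1, n2, n3, n4, n5, n7}

Sat(~a) = {n0}
Sat(~q) = {n0, n1, n2, n3, n4, n5, n7}
Sat(~a | ~q) = {n0, n1, n2, n3, n4, n5, n7}
EG (~a | ~q): greatest fixpoint, start Z0 = {n0, n1, n2, n3, n4, n5, n7}, keep only states in Sat with some successor in Z. Already a fixed point.
Sat(EG (~a | ~q)) = {n0, n1, n2, n3, n4, n5, n7}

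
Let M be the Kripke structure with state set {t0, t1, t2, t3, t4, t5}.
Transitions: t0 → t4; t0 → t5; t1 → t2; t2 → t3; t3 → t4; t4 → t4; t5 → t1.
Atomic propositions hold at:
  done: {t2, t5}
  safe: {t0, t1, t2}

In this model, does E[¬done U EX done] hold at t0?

Sat(¬done) = {t0, t1, t3, t4}
Sat(EX done) = {s : some successor in {t2, t5}} = {t0, t1}
E[¬done U EX done]: least fixpoint, start Z0 = Sat(EX done) = {t0, t1}, add states in Sat(¬done) with some successor in Z. Already a fixed point.
Sat(E[¬done U EX done]) = {t0, t1}
t0 ∈ Sat(E[¬done U EX done]) = {t0, t1}, so the formula holds at t0.

Yes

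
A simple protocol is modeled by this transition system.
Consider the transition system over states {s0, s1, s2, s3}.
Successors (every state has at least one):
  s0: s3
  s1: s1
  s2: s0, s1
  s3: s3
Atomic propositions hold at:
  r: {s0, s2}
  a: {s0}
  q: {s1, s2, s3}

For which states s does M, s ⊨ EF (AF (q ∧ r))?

{s2}

Sat(q ∧ r) = {s2}
AF (q ∧ r): least fixpoint, start Z0 = {s2}, add states with every successor in Z. Already a fixed point.
Sat(AF (q ∧ r)) = {s2}
EF (AF (q ∧ r)): least fixpoint, start Z0 = {s2}, add states with some successor in Z. Already a fixed point.
Sat(EF (AF (q ∧ r))) = {s2}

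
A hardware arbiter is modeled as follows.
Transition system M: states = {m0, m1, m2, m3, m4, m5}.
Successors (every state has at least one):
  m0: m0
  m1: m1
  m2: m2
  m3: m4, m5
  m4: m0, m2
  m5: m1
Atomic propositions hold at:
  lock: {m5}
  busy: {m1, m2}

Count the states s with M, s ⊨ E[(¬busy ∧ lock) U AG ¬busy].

Sat(¬busy) = {m0, m3, m4, m5}
Sat(¬busy ∧ lock) = {m5}
AG ¬busy: greatest fixpoint, start Z0 = {m0, m3, m4, m5}, keep only states in Sat with every successor in Z. Z1 = {m0, m3}; Z2 = {m0}; fixed.
Sat(AG ¬busy) = {m0}
E[(¬busy ∧ lock) U AG ¬busy]: least fixpoint, start Z0 = Sat(AG ¬busy) = {m0}, add states in Sat(¬busy ∧ lock) with some successor in Z. Already a fixed point.
Sat(E[(¬busy ∧ lock) U AG ¬busy]) = {m0}
|Sat(E[(¬busy ∧ lock) U AG ¬busy])| = |{m0}| = 1.

1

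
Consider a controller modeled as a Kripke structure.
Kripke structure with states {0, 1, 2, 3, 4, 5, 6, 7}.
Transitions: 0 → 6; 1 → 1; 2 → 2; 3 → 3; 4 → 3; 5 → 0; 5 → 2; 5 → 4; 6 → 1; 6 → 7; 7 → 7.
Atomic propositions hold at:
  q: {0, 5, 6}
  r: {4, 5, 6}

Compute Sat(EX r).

{0, 5}

Sat(EX r) = {s : some successor in {4, 5, 6}} = {0, 5}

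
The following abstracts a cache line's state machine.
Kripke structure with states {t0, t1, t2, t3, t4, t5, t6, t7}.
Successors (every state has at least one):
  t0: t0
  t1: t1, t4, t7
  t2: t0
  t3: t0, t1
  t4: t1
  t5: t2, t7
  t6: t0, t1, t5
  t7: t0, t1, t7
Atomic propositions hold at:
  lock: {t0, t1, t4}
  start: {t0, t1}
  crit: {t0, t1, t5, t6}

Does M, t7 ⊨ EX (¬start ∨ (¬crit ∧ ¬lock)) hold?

Sat(¬start) = {t2, t3, t4, t5, t6, t7}
Sat(¬crit) = {t2, t3, t4, t7}
Sat(¬lock) = {t2, t3, t5, t6, t7}
Sat(¬crit ∧ ¬lock) = {t2, t3, t7}
Sat(¬start ∨ (¬crit ∧ ¬lock)) = {t2, t3, t4, t5, t6, t7}
Sat(EX (¬start ∨ (¬crit ∧ ¬lock))) = {s : some successor in {t2, t3, t4, t5, t6, t7}} = {t1, t5, t6, t7}
t7 ∈ Sat(EX (¬start ∨ (¬crit ∧ ¬lock))) = {t1, t5, t6, t7}, so the formula holds at t7.

Yes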